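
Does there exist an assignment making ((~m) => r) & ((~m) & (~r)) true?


Check all 4 assignments over {m, r}:
m | r | φ
---------
False | False | False
True | False | False
False | True | False
True | True | False
No assignment makes the formula true.

Unsatisfiable.


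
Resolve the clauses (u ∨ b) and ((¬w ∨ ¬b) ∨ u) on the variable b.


The clauses contain complementary literals b and ¬b.
Resolution eliminates this pair and disjoins the remaining literals (merging duplicates).

(u ∨ ¬w)


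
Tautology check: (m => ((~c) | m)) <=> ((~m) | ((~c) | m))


Build the truth table over {c, m}:
c | m | φ
---------
False | False | True
True | False | True
False | True | True
True | True | True
Every row evaluates to true.

Yes, it is a tautology.


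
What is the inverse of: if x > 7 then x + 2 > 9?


The inverse of (P → Q) is (¬P → ¬Q). It is equivalent to the converse, not to the original.
Here P = 'x > 7' and Q = 'x + 2 > 9'.

If not (x > 7), then not (x + 2 > 9).


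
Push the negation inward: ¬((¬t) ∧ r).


De Morgan: the negation of a conjunction is the disjunction of the negations.
Distribute ¬ across ∧, flipping it to ∨, and negate each literal.

t ∨ (¬r)


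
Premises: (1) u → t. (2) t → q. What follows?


Hypothetical syllogism: from (P → Q) and (Q → R), infer (P → R).
Chain the two implications through the shared middle term 't'.

u → q


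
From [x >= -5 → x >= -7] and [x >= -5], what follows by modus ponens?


Modus ponens: from (P → Q) and P, infer Q.
P = 'x >= -5' is asserted, and P → Q holds, so Q follows.

x >= -7.


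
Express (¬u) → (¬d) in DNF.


Step 1: Rewrite (¬u) → (¬d) as ¬(¬u) ∨ (¬d).
Step 2: Eliminate any double negations (¬¬X = X).

u ∨ (¬d)


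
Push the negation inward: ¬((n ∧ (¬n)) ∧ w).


De Morgan: the negation of a conjunction is the disjunction of the negations.
Distribute ¬ across ∧, flipping it to ∨, and negate each literal.

((¬n) ∨ n) ∨ (¬w)


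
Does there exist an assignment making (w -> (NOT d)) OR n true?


Search for a satisfying assignment over {d, n, w}.
Try d=F, n=F, w=F: the formula evaluates to T.
A satisfying assignment exists.

Satisfiable.


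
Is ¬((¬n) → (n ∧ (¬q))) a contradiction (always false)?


Truth table over {n, q}:
n | q | φ
---------
F | F | T
T | F | F
F | T | T
T | T | F
Satisfying assignment at row 1: n=F, q=F gives T.

No, it is not a contradiction.


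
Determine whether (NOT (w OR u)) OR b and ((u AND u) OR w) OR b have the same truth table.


Compare truth tables:
b | u | w | φ | ψ
-----------------
F | F | F | T | F
T | F | F | T | T
F | T | F | F | T
T | T | F | T | T
F | F | T | F | T
T | F | T | T | T
F | T | T | F | T
T | T | T | T | T
They differ at row 1 (b=F, u=F, w=F): φ=T but ψ=F.

No, they are not logically equivalent.


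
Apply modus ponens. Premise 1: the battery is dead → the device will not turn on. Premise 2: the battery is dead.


Modus ponens: from (P → Q) and P, infer Q.
P = 'the battery is dead' is asserted, and P → Q holds, so Q follows.

the device will not turn on.


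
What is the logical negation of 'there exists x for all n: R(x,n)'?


Negation flips each quantifier (∀↔∃) and negates the inner predicate.
¬(there exists x for all n: φ) = for all x there exists n: ¬φ.

for all x there exists n: NOT(R(x,n))


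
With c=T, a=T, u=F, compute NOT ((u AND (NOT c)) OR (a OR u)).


Substitute c=T, a=T, u=F:
NOT c = F
u AND (NOT c) = F AND F = F
a OR u = T OR F = T
(u AND (NOT c)) OR (a OR u) = F OR T = T
NOT ((u AND (NOT c)) OR (a OR u)) = F

F


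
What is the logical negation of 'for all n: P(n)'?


¬(for all x: φ) = there exists x: ¬φ, and ¬(there exists x: φ) = for all x: ¬φ.
Apply to the universal statement.

there exists n: NOT(P(n))


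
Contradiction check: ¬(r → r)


Truth table over {r}:
r | φ
-----
F | F
T | F
Every row is false.

Yes, it is a contradiction.


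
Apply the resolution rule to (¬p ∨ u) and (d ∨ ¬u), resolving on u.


The clauses contain complementary literals u and ¬u.
Resolution eliminates this pair and disjoins the remaining literals (merging duplicates).

(¬p ∨ d)


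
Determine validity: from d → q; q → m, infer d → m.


This matches the form of hypothetical syllogism: the conclusion follows in every model of the premises.

Valid.


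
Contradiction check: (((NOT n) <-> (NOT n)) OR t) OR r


Truth table over {n, r, t}:
n | r | t | φ
-------------
F | F | F | T
T | F | F | T
F | T | F | T
T | T | F | T
F | F | T | T
T | F | T | T
F | T | T | T
T | T | T | T
Satisfying assignment at row 1: n=F, r=F, t=F gives T.

No, it is not a contradiction.


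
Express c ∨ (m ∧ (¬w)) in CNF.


Step 1: Distribute ∨ over ∧: c ∨ (m ∧ (¬w)) = (c ∨ m) ∧ (c ∨ (¬w)).

(c ∨ m) ∧ (c ∨ (¬w))


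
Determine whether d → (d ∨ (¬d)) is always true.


Build the truth table over {d}:
d | φ
-----
F | T
T | T
Every row evaluates to true.

Yes, it is a tautology.


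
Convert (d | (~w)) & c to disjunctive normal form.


Step 1: Distribute ∧ over ∨: (d ∨ (¬w)) ∧ c = (d ∧ c) ∨ ((¬w) ∧ c).

(d & c) | ((~w) & c)


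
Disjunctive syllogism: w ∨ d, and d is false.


Disjunctive syllogism: from (P ∨ Q) and ¬P, infer Q.
One disjunct, 'd', is ruled out; the other must hold.

w


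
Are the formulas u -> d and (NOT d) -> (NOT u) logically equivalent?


Compare truth tables:
d | u | φ | ψ
-------------
F | F | T | T
T | F | T | T
F | T | F | F
T | T | T | T
The columns φ and ψ agree on every row.

Yes, they are logically equivalent.


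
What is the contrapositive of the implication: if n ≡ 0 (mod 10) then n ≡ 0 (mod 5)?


The contrapositive of (P → Q) is (¬Q → ¬P); it is logically equivalent to the original.
Here P = 'n ≡ 0 (mod 10)' and Q = 'n ≡ 0 (mod 5)'.

If not (n ≡ 0 (mod 5)), then not (n ≡ 0 (mod 10)).


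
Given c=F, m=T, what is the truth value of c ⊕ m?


Exclusive or is true when exactly one operand is true.
Substitute: c=F, m=T.
F ⊕ T evaluates to T.

T


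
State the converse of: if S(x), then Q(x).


The converse of (P → Q) is (Q → P). It is not in general equivalent to the original.
Here P = 'S(x)' and Q = 'Q(x)'.

If Q(x), then S(x).


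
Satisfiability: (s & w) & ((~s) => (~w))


Search for a satisfying assignment over {s, w}.
Try s=True, w=True: the formula evaluates to True.
A satisfying assignment exists.

Satisfiable.


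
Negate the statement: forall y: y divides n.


¬(forall x: φ) = exists x: ¬φ, and ¬(exists x: φ) = forall x: ¬φ.
Apply to the universal statement.

exists y: ~(y divides n)


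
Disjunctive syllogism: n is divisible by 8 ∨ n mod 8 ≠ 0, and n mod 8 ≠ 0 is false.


Disjunctive syllogism: from (P ∨ Q) and ¬P, infer Q.
One disjunct, 'n mod 8 ≠ 0', is ruled out; the other must hold.

n is divisible by 8


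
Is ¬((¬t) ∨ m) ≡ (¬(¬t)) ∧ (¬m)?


Compare truth tables:
m | t | φ | ψ
-------------
F | F | F | F
T | F | F | F
F | T | T | T
T | T | F | F
The columns φ and ψ agree on every row.

Yes, they are logically equivalent.


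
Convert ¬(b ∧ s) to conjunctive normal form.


Step 1: Apply De Morgan: ¬(b ∧ s) = ¬b ∨ ¬s.

(¬b) ∨ (¬s)


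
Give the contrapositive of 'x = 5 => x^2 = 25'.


The contrapositive of (P → Q) is (¬Q → ¬P); it is logically equivalent to the original.
Here P = 'x = 5' and Q = 'x^2 = 25'.

If not (x^2 = 25), then not (x = 5).


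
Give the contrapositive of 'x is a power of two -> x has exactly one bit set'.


The contrapositive of (P → Q) is (¬Q → ¬P); it is logically equivalent to the original.
Here P = 'x is a power of two' and Q = 'x has exactly one bit set'.

If not (x has exactly one bit set), then not (x is a power of two).


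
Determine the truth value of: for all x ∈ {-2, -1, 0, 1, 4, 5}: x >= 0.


Evaluate the predicate on each element: -2:F, -1:F, 0:T, 1:T, 4:T, 5:T.
Counterexample x = -2 fails the predicate.

F


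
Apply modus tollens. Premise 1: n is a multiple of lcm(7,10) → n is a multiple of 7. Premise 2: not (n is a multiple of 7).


Modus tollens: from (P → Q) and ¬Q, infer ¬P.
Q = 'n is a multiple of 7' is denied; since P → Q, P must also fail.

Not (n is a multiple of lcm(7,10)).


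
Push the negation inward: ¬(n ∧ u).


De Morgan: the negation of a conjunction is the disjunction of the negations.
Distribute ¬ across ∧, flipping it to ∨, and negate each literal.

(¬n) ∨ (¬u)


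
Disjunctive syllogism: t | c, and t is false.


Disjunctive syllogism: from (P ∨ Q) and ¬P, infer Q.
One disjunct, 't', is ruled out; the other must hold.

c


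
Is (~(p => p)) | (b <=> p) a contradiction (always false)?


Truth table over {b, p}:
b | p | φ
---------
False | False | True
True | False | False
False | True | False
True | True | True
Satisfying assignment at row 1: b=False, p=False gives True.

No, it is not a contradiction.


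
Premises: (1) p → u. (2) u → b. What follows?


Hypothetical syllogism: from (P → Q) and (Q → R), infer (P → R).
Chain the two implications through the shared middle term 'u'.

p → b


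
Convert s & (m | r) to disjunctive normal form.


Step 1: Distribute ∧ over ∨: s ∧ (m ∨ r) = (s ∧ m) ∨ (s ∧ r).

(s & m) | (s & r)


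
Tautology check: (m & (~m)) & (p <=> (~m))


Build the truth table over {m, p}:
m | p | φ
---------
False | False | False
True | False | False
False | True | False
True | True | False
Counterexample at row 1: with m=False, p=False, the formula is False.

No, it is not a tautology.


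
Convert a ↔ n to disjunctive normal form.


Step 1: a ↔ n is true exactly when both agree: (a ∧ n) ∨ (¬a ∧ ¬n).

(a ∧ n) ∨ ((¬a) ∧ (¬n))


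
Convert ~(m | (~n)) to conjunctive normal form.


Step 1: Apply De Morgan: ¬(m ∨ (¬n)) = ¬m ∧ ¬(¬n).
Step 2: Eliminate any double negations (¬¬X = X).

(~m) & n


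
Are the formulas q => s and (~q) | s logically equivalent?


Compare truth tables:
q | s | φ | ψ
-------------
False | False | True | True
True | False | False | False
False | True | True | True
True | True | True | True
The columns φ and ψ agree on every row.

Yes, they are logically equivalent.


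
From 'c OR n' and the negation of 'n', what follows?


Disjunctive syllogism: from (P ∨ Q) and ¬P, infer Q.
One disjunct, 'n', is ruled out; the other must hold.

c


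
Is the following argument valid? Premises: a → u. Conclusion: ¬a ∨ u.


This matches the form of material implication: the conclusion follows in every model of the premises.

Valid.


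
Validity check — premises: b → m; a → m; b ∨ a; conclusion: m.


This matches the form of proof by cases: the conclusion follows in every model of the premises.

Valid.


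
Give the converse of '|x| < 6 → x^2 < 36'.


The converse of (P → Q) is (Q → P). It is not in general equivalent to the original.
Here P = '|x| < 6' and Q = 'x^2 < 36'.

If x^2 < 36, then |x| < 6.


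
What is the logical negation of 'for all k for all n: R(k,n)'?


Negation flips each quantifier (∀↔∃) and negates the inner predicate.
¬(for all k for all n: φ) = there exists k there exists n: ¬φ.

there exists k there exists n: NOT(R(k,n))


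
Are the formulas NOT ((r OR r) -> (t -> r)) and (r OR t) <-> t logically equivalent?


Compare truth tables:
r | t | φ | ψ
-------------
F | F | F | T
T | F | F | F
F | T | F | T
T | T | F | T
They differ at row 1 (r=F, t=F): φ=F but ψ=T.

No, they are not logically equivalent.


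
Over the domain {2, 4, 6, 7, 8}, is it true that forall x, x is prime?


Evaluate the predicate on each element: 2:True, 4:False, 6:False, 7:True, 8:False.
Counterexample x = 4 fails the predicate.

False


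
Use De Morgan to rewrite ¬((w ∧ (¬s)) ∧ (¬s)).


De Morgan: the negation of a conjunction is the disjunction of the negations.
Distribute ¬ across ∧, flipping it to ∨, and negate each literal.

((¬w) ∨ s) ∨ s


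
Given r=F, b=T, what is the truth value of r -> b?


Implication is false only when antecedent is true and consequent is false.
Substitute: r=F, b=T.
F -> T evaluates to T.

T


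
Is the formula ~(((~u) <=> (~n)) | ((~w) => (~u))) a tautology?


Build the truth table over {n, u, w}:
n | u | w | φ
-------------
False | False | False | False
True | False | False | False
False | True | False | True
True | True | False | False
False | False | True | False
True | False | True | False
False | True | True | False
True | True | True | False
Counterexample at row 1: with n=False, u=False, w=False, the formula is False.

No, it is not a tautology.


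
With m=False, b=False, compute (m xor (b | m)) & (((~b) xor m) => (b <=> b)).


Substitute m=False, b=False:
b | m = False | False = False
m xor (b | m) = False xor False = False
~b = True
(~b) xor m = True xor False = True
b <=> b = False <=> False = True
((~b) xor m) => (b <=> b) = True => True = True
(m xor (b | m)) & (((~b) xor m) => (b <=> b)) = False & True = False

False


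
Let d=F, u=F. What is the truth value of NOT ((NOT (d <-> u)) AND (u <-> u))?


Substitute d=F, u=F:
d <-> u = F <-> F = T
NOT (d <-> u) = F
u <-> u = F <-> F = T
(NOT (d <-> u)) AND (u <-> u) = F AND T = F
NOT ((NOT (d <-> u)) AND (u <-> u)) = T

T


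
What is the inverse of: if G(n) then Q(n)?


The inverse of (P → Q) is (¬P → ¬Q). It is equivalent to the converse, not to the original.
Here P = 'G(n)' and Q = 'Q(n)'.

If not (G(n)), then not (Q(n)).


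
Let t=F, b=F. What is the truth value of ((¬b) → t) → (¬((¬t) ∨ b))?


Substitute t=F, b=F:
¬b = T
(¬b) → t = T → F = F
¬t = T
(¬t) ∨ b = T ∨ F = T
¬((¬t) ∨ b) = F
((¬b) → t) → (¬((¬t) ∨ b)) = F → F = T

T


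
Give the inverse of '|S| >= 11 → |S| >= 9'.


The inverse of (P → Q) is (¬P → ¬Q). It is equivalent to the converse, not to the original.
Here P = '|S| >= 11' and Q = '|S| >= 9'.

If not (|S| >= 11), then not (|S| >= 9).


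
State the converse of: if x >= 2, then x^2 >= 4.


The converse of (P → Q) is (Q → P). It is not in general equivalent to the original.
Here P = 'x >= 2' and Q = 'x^2 >= 4'.

If x^2 >= 4, then x >= 2.


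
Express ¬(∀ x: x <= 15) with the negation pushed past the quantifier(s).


¬(∀ x: φ) = ∃ x: ¬φ, and ¬(∃ x: φ) = ∀ x: ¬φ.
Apply to the universal statement.

∃ x: ¬(x <= 15)


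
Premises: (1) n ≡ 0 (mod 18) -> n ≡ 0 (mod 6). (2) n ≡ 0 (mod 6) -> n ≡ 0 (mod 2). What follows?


Hypothetical syllogism: from (P → Q) and (Q → R), infer (P → R).
Chain the two implications through the shared middle term 'n ≡ 0 (mod 6)'.

n ≡ 0 (mod 18) -> n ≡ 0 (mod 2)


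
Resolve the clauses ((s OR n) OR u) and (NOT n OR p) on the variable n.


The clauses contain complementary literals n and NOTn.
Resolution eliminates this pair and disjoins the remaining literals (merging duplicates).

((s OR u) OR p)


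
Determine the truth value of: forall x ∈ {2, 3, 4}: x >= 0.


Evaluate the predicate on each element: 2:True, 3:True, 4:True.
Every element satisfies the predicate.

True


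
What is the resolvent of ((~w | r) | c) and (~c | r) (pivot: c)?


The clauses contain complementary literals c and ~c.
Resolution eliminates this pair and disjoins the remaining literals (merging duplicates).

(~w | r)


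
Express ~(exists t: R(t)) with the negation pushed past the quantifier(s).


¬(forall x: φ) = exists x: ¬φ, and ¬(exists x: φ) = forall x: ¬φ.
Apply to the existential statement.

forall t: ~(R(t))


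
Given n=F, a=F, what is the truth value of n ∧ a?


Conjunction is true only when both operands are true.
Substitute: n=F, a=F.
F ∧ F evaluates to F.

F


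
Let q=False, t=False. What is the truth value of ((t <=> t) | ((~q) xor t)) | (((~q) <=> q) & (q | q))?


Substitute q=False, t=False:
t <=> t = False <=> False = True
~q = True
(~q) xor t = True xor False = True
(t <=> t) | ((~q) xor t) = True | True = True
~q = True
(~q) <=> q = True <=> False = False
q | q = False | False = False
((~q) <=> q) & (q | q) = False & False = False
((t <=> t) | ((~q) xor t)) | (((~q) <=> q) & (q | q)) = True | False = True

True


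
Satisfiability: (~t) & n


Search for a satisfying assignment over {n, t}.
Try n=True, t=False: the formula evaluates to True.
A satisfying assignment exists.

Satisfiable.


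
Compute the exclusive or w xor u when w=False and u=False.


Exclusive or is true when exactly one operand is true.
Substitute: w=False, u=False.
False xor False evaluates to False.

False


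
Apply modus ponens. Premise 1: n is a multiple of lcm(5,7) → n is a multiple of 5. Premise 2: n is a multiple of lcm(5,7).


Modus ponens: from (P → Q) and P, infer Q.
P = 'n is a multiple of lcm(5,7)' is asserted, and P → Q holds, so Q follows.

n is a multiple of 5.


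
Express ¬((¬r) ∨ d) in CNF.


Step 1: Apply De Morgan: ¬((¬r) ∨ d) = ¬(¬r) ∧ ¬d.
Step 2: Eliminate any double negations (¬¬X = X).

r ∧ (¬d)


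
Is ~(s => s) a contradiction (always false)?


Truth table over {s}:
s | φ
-----
False | False
True | False
Every row is false.

Yes, it is a contradiction.


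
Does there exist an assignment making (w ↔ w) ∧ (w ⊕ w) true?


Check all 2 assignments over {w}:
w | φ
-----
F | F
T | F
No assignment makes the formula true.

Unsatisfiable.


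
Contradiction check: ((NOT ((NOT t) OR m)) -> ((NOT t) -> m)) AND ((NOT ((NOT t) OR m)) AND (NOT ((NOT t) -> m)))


Truth table over {m, t}:
m | t | φ
---------
F | F | F
T | F | F
F | T | F
T | T | F
Every row is false.

Yes, it is a contradiction.


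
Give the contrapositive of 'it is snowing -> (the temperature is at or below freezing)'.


The contrapositive of (P → Q) is (¬Q → ¬P); it is logically equivalent to the original.
Here P = 'it is snowing' and Q = '(the temperature is at or below freezing)'.

If not ((the temperature is at or below freezing)), then not (it is snowing).


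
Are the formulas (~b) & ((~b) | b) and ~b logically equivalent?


Compare truth tables:
b | φ | ψ
---------
False | True | True
True | False | False
The columns φ and ψ agree on every row.

Yes, they are logically equivalent.


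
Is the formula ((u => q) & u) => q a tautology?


Build the truth table over {q, u}:
q | u | φ
---------
False | False | True
True | False | True
False | True | True
True | True | True
Every row evaluates to true.

Yes, it is a tautology.


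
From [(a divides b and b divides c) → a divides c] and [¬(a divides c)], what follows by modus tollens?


Modus tollens: from (P → Q) and ¬Q, infer ¬P.
Q = 'a divides c' is denied; since P → Q, P must also fail.

Not ((a divides b and b divides c)).


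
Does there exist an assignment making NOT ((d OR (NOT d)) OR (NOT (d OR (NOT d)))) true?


Check all 2 assignments over {d}:
d | φ
-----
F | F
T | F
No assignment makes the formula true.

Unsatisfiable.


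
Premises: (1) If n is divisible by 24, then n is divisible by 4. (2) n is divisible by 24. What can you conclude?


Modus ponens: from (P → Q) and P, infer Q.
P = 'n is divisible by 24' is asserted, and P → Q holds, so Q follows.

n is divisible by 4.


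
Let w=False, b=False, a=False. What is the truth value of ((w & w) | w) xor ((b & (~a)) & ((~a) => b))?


Substitute w=False, b=False, a=False:
w & w = False & False = False
(w & w) | w = False | False = False
~a = True
b & (~a) = False & True = False
~a = True
(~a) => b = True => False = False
(b & (~a)) & ((~a) => b) = False & False = False
((w & w) | w) xor ((b & (~a)) & ((~a) => b)) = False xor False = False

False


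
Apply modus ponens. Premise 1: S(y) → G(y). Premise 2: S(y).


Modus ponens: from (P → Q) and P, infer Q.
P = 'S(y)' is asserted, and P → Q holds, so Q follows.

G(y).


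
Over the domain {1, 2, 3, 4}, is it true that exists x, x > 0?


Evaluate the predicate on each element: 1:True, 2:True, 3:True, 4:True.
Witness x = 1 satisfies the predicate.

True


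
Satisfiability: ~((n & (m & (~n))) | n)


Search for a satisfying assignment over {m, n}.
Try m=False, n=False: the formula evaluates to True.
A satisfying assignment exists.

Satisfiable.


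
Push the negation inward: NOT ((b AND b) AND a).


De Morgan: the negation of a conjunction is the disjunction of the negations.
Distribute NOT across AND, flipping it to OR, and negate each literal.

((NOT b) OR (NOT b)) OR (NOT a)


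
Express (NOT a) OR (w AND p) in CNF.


Step 1: Distribute ∨ over ∧: (¬a) ∨ (w ∧ p) = ((¬a) ∨ w) ∧ ((¬a) ∨ p).

((NOT a) OR w) AND ((NOT a) OR p)


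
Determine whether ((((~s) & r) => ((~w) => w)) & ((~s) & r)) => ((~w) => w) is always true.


Build the truth table over {r, s, w}:
r | s | w | φ
-------------
False | False | False | True
True | False | False | True
False | True | False | True
True | True | False | True
False | False | True | True
True | False | True | True
False | True | True | True
True | True | True | True
Every row evaluates to true.

Yes, it is a tautology.


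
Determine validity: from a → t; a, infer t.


This matches the form of modus ponens: the conclusion follows in every model of the premises.

Valid.


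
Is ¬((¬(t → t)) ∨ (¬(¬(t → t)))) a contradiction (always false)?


Truth table over {t}:
t | φ
-----
F | F
T | F
Every row is false.

Yes, it is a contradiction.


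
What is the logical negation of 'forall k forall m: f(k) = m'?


Negation flips each quantifier (∀↔∃) and negates the inner predicate.
¬(forall k forall m: φ) = exists k exists m: ¬φ.

exists k exists m: ~(f(k) = m)


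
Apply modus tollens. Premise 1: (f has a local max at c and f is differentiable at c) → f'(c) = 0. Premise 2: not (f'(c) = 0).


Modus tollens: from (P → Q) and ¬Q, infer ¬P.
Q = 'f'(c) = 0' is denied; since P → Q, P must also fail.

Not ((f has a local max at c and f is differentiable at c)).


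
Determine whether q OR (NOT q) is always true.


Build the truth table over {q}:
q | φ
-----
F | T
T | T
Every row evaluates to true.

Yes, it is a tautology.


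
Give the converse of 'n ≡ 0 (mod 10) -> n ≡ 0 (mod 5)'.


The converse of (P → Q) is (Q → P). It is not in general equivalent to the original.
Here P = 'n ≡ 0 (mod 10)' and Q = 'n ≡ 0 (mod 5)'.

If n ≡ 0 (mod 5), then n ≡ 0 (mod 10).


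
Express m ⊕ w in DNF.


Step 1: m ⊕ w is true exactly when they disagree: (m ∧ ¬w) ∨ (¬m ∧ w).

(m ∧ (¬w)) ∨ ((¬m) ∧ w)


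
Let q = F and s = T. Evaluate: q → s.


Implication is false only when antecedent is true and consequent is false.
Substitute: q=F, s=T.
F → T evaluates to T.

T


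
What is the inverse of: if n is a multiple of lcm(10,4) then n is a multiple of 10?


The inverse of (P → Q) is (¬P → ¬Q). It is equivalent to the converse, not to the original.
Here P = 'n is a multiple of lcm(10,4)' and Q = 'n is a multiple of 10'.

If not (n is a multiple of lcm(10,4)), then not (n is a multiple of 10).


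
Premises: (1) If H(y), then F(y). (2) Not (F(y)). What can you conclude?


Modus tollens: from (P → Q) and ¬Q, infer ¬P.
Q = 'F(y)' is denied; since P → Q, P must also fail.

Not (H(y)).


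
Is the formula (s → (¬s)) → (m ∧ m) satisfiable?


Search for a satisfying assignment over {m, s}.
Try m=T, s=F: the formula evaluates to T.
A satisfying assignment exists.

Satisfiable.


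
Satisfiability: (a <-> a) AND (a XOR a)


Check all 2 assignments over {a}:
a | φ
-----
F | F
T | F
No assignment makes the formula true.

Unsatisfiable.


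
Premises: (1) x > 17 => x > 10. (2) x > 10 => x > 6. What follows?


Hypothetical syllogism: from (P → Q) and (Q → R), infer (P → R).
Chain the two implications through the shared middle term 'x > 10'.

x > 17 => x > 6


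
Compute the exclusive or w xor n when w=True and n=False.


Exclusive or is true when exactly one operand is true.
Substitute: w=True, n=False.
True xor False evaluates to True.

True


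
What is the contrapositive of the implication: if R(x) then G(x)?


The contrapositive of (P → Q) is (¬Q → ¬P); it is logically equivalent to the original.
Here P = 'R(x)' and Q = 'G(x)'.

If not (G(x)), then not (R(x)).


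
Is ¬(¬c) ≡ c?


Compare truth tables:
c | φ | ψ
---------
F | F | F
T | T | T
The columns φ and ψ agree on every row.

Yes, they are logically equivalent.


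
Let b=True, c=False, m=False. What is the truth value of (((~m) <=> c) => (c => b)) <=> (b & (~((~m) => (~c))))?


Substitute b=True, c=False, m=False:
~m = True
(~m) <=> c = True <=> False = False
c => b = False => True = True
((~m) <=> c) => (c => b) = False => True = True
~m = True
~c = True
(~m) => (~c) = True => True = True
~((~m) => (~c)) = False
b & (~((~m) => (~c))) = True & False = False
(((~m) <=> c) => (c => b)) <=> (b & (~((~m) => (~c)))) = True <=> False = False

False


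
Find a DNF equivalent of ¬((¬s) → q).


Step 1: Rewrite implication then negate: ¬(¬(¬s) ∨ q) = (¬s) ∧ ¬q.

(¬s) ∧ (¬q)


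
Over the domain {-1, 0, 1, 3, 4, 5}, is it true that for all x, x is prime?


Evaluate the predicate on each element: -1:F, 0:F, 1:F, 3:T, 4:F, 5:T.
Counterexample x = -1 fails the predicate.

F


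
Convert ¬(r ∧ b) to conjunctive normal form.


Step 1: Apply De Morgan: ¬(r ∧ b) = ¬r ∨ ¬b.

(¬r) ∨ (¬b)


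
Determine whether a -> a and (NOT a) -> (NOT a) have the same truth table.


Compare truth tables:
a | φ | ψ
---------
F | T | T
T | T | T
The columns φ and ψ agree on every row.

Yes, they are logically equivalent.


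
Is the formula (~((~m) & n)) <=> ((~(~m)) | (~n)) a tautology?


Build the truth table over {m, n}:
m | n | φ
---------
False | False | True
True | False | True
False | True | True
True | True | True
Every row evaluates to true.

Yes, it is a tautology.


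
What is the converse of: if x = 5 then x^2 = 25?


The converse of (P → Q) is (Q → P). It is not in general equivalent to the original.
Here P = 'x = 5' and Q = 'x^2 = 25'.

If x^2 = 25, then x = 5.


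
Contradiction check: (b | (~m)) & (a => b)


Truth table over {a, b, m}:
a | b | m | φ
-------------
False | False | False | True
True | False | False | False
False | True | False | True
True | True | False | True
False | False | True | False
True | False | True | False
False | True | True | True
True | True | True | True
Satisfying assignment at row 1: a=False, b=False, m=False gives True.

No, it is not a contradiction.


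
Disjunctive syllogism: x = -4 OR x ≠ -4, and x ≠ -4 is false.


Disjunctive syllogism: from (P ∨ Q) and ¬P, infer Q.
One disjunct, 'x ≠ -4', is ruled out; the other must hold.

x = -4


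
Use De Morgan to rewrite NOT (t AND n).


De Morgan: the negation of a conjunction is the disjunction of the negations.
Distribute NOT across AND, flipping it to OR, and negate each literal.

(NOT t) OR (NOT n)


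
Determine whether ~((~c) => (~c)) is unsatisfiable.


Truth table over {c}:
c | φ
-----
False | False
True | False
Every row is false.

Yes, it is a contradiction.


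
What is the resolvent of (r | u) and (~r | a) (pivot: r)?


The clauses contain complementary literals r and ~r.
Resolution eliminates this pair and disjoins the remaining literals (merging duplicates).

(u | a)


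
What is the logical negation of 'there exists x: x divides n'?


¬(for all x: φ) = there exists x: ¬φ, and ¬(there exists x: φ) = for all x: ¬φ.
Apply to the existential statement.

for all x: NOT(x divides n)


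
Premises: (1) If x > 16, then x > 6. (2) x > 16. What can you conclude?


Modus ponens: from (P → Q) and P, infer Q.
P = 'x > 16' is asserted, and P → Q holds, so Q follows.

x > 6.


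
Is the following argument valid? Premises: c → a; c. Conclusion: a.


This matches the form of modus ponens: the conclusion follows in every model of the premises.

Valid.


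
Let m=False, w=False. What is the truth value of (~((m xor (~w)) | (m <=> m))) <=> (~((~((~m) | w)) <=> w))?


Substitute m=False, w=False:
… (earlier sub-steps elided)
m xor (~w) = False xor True = True
m <=> m = False <=> False = True
(m xor (~w)) | (m <=> m) = True | True = True
~((m xor (~w)) | (m <=> m)) = False
~m = True
(~m) | w = True | False = True
~((~m) | w) = False
(~((~m) | w)) <=> w = False <=> False = True
~((~((~m) | w)) <=> w) = False
(~((m xor (~w)) | (m <=> m))) <=> (~((~((~m) | w)) <=> w)) = False <=> False = True

True


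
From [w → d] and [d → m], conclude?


Hypothetical syllogism: from (P → Q) and (Q → R), infer (P → R).
Chain the two implications through the shared middle term 'd'.

w → m


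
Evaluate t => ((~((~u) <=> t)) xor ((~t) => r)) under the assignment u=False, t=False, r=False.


Substitute u=False, t=False, r=False:
~u = True
(~u) <=> t = True <=> False = False
~((~u) <=> t) = True
~t = True
(~t) => r = True => False = False
(~((~u) <=> t)) xor ((~t) => r) = True xor False = True
t => ((~((~u) <=> t)) xor ((~t) => r)) = False => True = True

True


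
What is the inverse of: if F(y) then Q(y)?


The inverse of (P → Q) is (¬P → ¬Q). It is equivalent to the converse, not to the original.
Here P = 'F(y)' and Q = 'Q(y)'.

If not (F(y)), then not (Q(y)).


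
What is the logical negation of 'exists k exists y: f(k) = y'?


Negation flips each quantifier (∀↔∃) and negates the inner predicate.
¬(exists k exists y: φ) = forall k forall y: ¬φ.

forall k forall y: ~(f(k) = y)


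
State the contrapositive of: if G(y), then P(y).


The contrapositive of (P → Q) is (¬Q → ¬P); it is logically equivalent to the original.
Here P = 'G(y)' and Q = 'P(y)'.

If not (P(y)), then not (G(y)).


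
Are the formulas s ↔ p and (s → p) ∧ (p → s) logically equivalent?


Compare truth tables:
p | s | φ | ψ
-------------
F | F | T | T
T | F | F | F
F | T | F | F
T | T | T | T
The columns φ and ψ agree on every row.

Yes, they are logically equivalent.


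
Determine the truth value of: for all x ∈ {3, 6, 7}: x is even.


Evaluate the predicate on each element: 3:F, 6:T, 7:F.
Counterexample x = 3 fails the predicate.

F


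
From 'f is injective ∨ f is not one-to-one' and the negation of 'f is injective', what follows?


Disjunctive syllogism: from (P ∨ Q) and ¬P, infer Q.
One disjunct, 'f is injective', is ruled out; the other must hold.

f is not one-to-one


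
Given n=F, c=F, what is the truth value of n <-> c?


Biconditional is true when both operands have the same truth value.
Substitute: n=F, c=F.
F <-> F evaluates to T.

T


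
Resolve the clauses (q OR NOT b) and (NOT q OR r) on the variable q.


The clauses contain complementary literals q and NOTq.
Resolution eliminates this pair and disjoins the remaining literals (merging duplicates).

(NOT b OR r)


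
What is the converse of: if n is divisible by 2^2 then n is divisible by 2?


The converse of (P → Q) is (Q → P). It is not in general equivalent to the original.
Here P = 'n is divisible by 2^2' and Q = 'n is divisible by 2'.

If n is divisible by 2, then n is divisible by 2^2.


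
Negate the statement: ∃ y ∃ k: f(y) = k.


Negation flips each quantifier (∀↔∃) and negates the inner predicate.
¬(∃ y ∃ k: φ) = ∀ y ∀ k: ¬φ.

∀ y ∀ k: ¬(f(y) = k)


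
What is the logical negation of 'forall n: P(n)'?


¬(forall x: φ) = exists x: ¬φ, and ¬(exists x: φ) = forall x: ¬φ.
Apply to the universal statement.

exists n: ~(P(n))


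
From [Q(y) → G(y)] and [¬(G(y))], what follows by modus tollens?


Modus tollens: from (P → Q) and ¬Q, infer ¬P.
Q = 'G(y)' is denied; since P → Q, P must also fail.

Not (Q(y)).


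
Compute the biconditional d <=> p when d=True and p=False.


Biconditional is true when both operands have the same truth value.
Substitute: d=True, p=False.
True <=> False evaluates to False.

False


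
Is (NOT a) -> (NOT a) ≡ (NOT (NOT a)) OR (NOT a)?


Compare truth tables:
a | φ | ψ
---------
F | T | T
T | T | T
The columns φ and ψ agree on every row.

Yes, they are logically equivalent.


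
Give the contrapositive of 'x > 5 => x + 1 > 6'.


The contrapositive of (P → Q) is (¬Q → ¬P); it is logically equivalent to the original.
Here P = 'x > 5' and Q = 'x + 1 > 6'.

If not (x + 1 > 6), then not (x > 5).


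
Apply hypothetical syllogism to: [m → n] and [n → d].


Hypothetical syllogism: from (P → Q) and (Q → R), infer (P → R).
Chain the two implications through the shared middle term 'n'.

m → d


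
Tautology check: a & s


Build the truth table over {a, s}:
a | s | φ
---------
False | False | False
True | False | False
False | True | False
True | True | True
Counterexample at row 1: with a=False, s=False, the formula is False.

No, it is not a tautology.


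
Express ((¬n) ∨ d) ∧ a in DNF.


Step 1: Distribute ∧ over ∨: ((¬n) ∨ d) ∧ a = ((¬n) ∧ a) ∨ (d ∧ a).

((¬n) ∧ a) ∨ (d ∧ a)


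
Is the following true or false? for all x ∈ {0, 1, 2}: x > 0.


Evaluate the predicate on each element: 0:F, 1:T, 2:T.
Counterexample x = 0 fails the predicate.

F


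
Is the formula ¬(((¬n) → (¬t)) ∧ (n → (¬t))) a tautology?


Build the truth table over {n, t}:
n | t | φ
---------
F | F | F
T | F | F
F | T | T
T | T | T
Counterexample at row 1: with n=F, t=F, the formula is F.

No, it is not a tautology.


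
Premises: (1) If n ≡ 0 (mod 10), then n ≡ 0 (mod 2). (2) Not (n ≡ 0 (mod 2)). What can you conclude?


Modus tollens: from (P → Q) and ¬Q, infer ¬P.
Q = 'n ≡ 0 (mod 2)' is denied; since P → Q, P must also fail.

Not (n ≡ 0 (mod 10)).


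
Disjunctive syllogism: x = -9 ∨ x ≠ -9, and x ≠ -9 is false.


Disjunctive syllogism: from (P ∨ Q) and ¬P, infer Q.
One disjunct, 'x ≠ -9', is ruled out; the other must hold.

x = -9


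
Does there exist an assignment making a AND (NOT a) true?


Check all 2 assignments over {a}:
a | φ
-----
F | F
T | F
No assignment makes the formula true.

Unsatisfiable.


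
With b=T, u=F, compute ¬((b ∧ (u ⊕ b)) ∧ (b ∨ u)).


Substitute b=T, u=F:
u ⊕ b = F ⊕ T = T
b ∧ (u ⊕ b) = T ∧ T = T
b ∨ u = T ∨ F = T
(b ∧ (u ⊕ b)) ∧ (b ∨ u) = T ∧ T = T
¬((b ∧ (u ⊕ b)) ∧ (b ∨ u)) = F

F


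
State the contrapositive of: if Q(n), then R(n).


The contrapositive of (P → Q) is (¬Q → ¬P); it is logically equivalent to the original.
Here P = 'Q(n)' and Q = 'R(n)'.

If not (R(n)), then not (Q(n)).


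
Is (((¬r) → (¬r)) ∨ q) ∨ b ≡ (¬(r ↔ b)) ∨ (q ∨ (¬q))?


Compare truth tables:
b | q | r | φ | ψ
-----------------
F | F | F | T | T
T | F | F | T | T
F | T | F | T | T
T | T | F | T | T
F | F | T | T | T
T | F | T | T | T
F | T | T | T | T
T | T | T | T | T
The columns φ and ψ agree on every row.

Yes, they are logically equivalent.


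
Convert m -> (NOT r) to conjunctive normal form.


Step 1: Rewrite m → (¬r) as ¬m ∨ (¬r).

(NOT m) OR (NOT r)


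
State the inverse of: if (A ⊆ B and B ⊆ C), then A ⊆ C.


The inverse of (P → Q) is (¬P → ¬Q). It is equivalent to the converse, not to the original.
Here P = '(A ⊆ B and B ⊆ C)' and Q = 'A ⊆ C'.

If not ((A ⊆ B and B ⊆ C)), then not (A ⊆ C).


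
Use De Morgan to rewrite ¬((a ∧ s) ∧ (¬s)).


De Morgan: the negation of a conjunction is the disjunction of the negations.
Distribute ¬ across ∧, flipping it to ∨, and negate each literal.

((¬a) ∨ (¬s)) ∨ s


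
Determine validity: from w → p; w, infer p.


This matches the form of modus ponens: the conclusion follows in every model of the premises.

Valid.


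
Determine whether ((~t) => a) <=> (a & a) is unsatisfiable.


Truth table over {a, t}:
a | t | φ
---------
False | False | True
True | False | True
False | True | False
True | True | True
Satisfying assignment at row 1: a=False, t=False gives True.

No, it is not a contradiction.


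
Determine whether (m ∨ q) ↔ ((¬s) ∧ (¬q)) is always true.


Build the truth table over {m, q, s}:
m | q | s | φ
-------------
F | F | F | F
T | F | F | T
F | T | F | F
T | T | F | F
F | F | T | T
T | F | T | F
F | T | T | F
T | T | T | F
Counterexample at row 1: with m=F, q=F, s=F, the formula is F.

No, it is not a tautology.


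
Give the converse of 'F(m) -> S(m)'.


The converse of (P → Q) is (Q → P). It is not in general equivalent to the original.
Here P = 'F(m)' and Q = 'S(m)'.

If S(m), then F(m).


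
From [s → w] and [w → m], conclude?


Hypothetical syllogism: from (P → Q) and (Q → R), infer (P → R).
Chain the two implications through the shared middle term 'w'.

s → m


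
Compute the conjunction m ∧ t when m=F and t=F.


Conjunction is true only when both operands are true.
Substitute: m=F, t=F.
F ∧ F evaluates to F.

F


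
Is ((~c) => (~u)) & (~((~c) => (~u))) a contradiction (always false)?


Truth table over {c, u}:
c | u | φ
---------
False | False | False
True | False | False
False | True | False
True | True | False
Every row is false.

Yes, it is a contradiction.


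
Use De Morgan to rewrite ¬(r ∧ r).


De Morgan: the negation of a conjunction is the disjunction of the negations.
Distribute ¬ across ∧, flipping it to ∨, and negate each literal.

(¬r) ∨ (¬r)


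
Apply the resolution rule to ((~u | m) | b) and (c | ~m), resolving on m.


The clauses contain complementary literals m and ~m.
Resolution eliminates this pair and disjoins the remaining literals (merging duplicates).

((b | ~u) | c)


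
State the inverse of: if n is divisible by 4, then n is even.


The inverse of (P → Q) is (¬P → ¬Q). It is equivalent to the converse, not to the original.
Here P = 'n is divisible by 4' and Q = 'n is even'.

If not (n is divisible by 4), then not (n is even).


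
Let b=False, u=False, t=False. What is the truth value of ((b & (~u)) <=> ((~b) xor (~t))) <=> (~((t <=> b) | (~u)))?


Substitute b=False, u=False, t=False:
… (earlier sub-steps elided)
b & (~u) = False & True = False
~b = True
~t = True
(~b) xor (~t) = True xor True = False
(b & (~u)) <=> ((~b) xor (~t)) = False <=> False = True
t <=> b = False <=> False = True
~u = True
(t <=> b) | (~u) = True | True = True
~((t <=> b) | (~u)) = False
((b & (~u)) <=> ((~b) xor (~t))) <=> (~((t <=> b) | (~u))) = True <=> False = False

False


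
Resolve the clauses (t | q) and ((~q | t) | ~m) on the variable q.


The clauses contain complementary literals q and ~q.
Resolution eliminates this pair and disjoins the remaining literals (merging duplicates).

(t | ~m)


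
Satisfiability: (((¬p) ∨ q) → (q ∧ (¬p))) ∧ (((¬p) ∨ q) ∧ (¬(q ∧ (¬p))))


Check all 4 assignments over {p, q}:
p | q | φ
---------
F | F | F
T | F | F
F | T | F
T | T | F
No assignment makes the formula true.

Unsatisfiable.


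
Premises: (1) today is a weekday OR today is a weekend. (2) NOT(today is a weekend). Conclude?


Disjunctive syllogism: from (P ∨ Q) and ¬P, infer Q.
One disjunct, 'today is a weekend', is ruled out; the other must hold.

today is a weekday
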